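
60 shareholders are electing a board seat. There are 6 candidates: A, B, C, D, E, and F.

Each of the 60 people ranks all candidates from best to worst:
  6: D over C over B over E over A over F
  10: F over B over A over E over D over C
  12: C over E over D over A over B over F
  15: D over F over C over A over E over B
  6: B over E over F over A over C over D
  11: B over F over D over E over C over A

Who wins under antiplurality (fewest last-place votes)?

Last-place votes: A 11, B 15, C 10, D 6, E 0, F 18.

E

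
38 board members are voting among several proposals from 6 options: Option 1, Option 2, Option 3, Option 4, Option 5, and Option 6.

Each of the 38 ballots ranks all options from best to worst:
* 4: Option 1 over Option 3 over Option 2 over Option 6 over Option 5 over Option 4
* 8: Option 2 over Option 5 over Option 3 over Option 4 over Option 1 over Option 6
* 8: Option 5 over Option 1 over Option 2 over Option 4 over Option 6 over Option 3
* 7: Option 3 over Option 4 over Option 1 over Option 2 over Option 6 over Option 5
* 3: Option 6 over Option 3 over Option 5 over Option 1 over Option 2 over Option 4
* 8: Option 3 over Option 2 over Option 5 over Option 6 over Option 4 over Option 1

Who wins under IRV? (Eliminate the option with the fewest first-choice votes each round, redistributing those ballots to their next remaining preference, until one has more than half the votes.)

Round 1: Option 1 4, Option 2 8, Option 3 15, Option 4 0, Option 5 8, Option 6 3. Option 4 eliminated.
Round 2: Option 1 4, Option 2 8, Option 3 15, Option 5 8, Option 6 3. Option 6 eliminated.
Round 3: Option 1 4, Option 2 8, Option 3 18, Option 5 8. Option 1 eliminated.
Round 4: Option 2 8, Option 3 22, Option 5 8. Option 3 has a majority (≥20).

Option 3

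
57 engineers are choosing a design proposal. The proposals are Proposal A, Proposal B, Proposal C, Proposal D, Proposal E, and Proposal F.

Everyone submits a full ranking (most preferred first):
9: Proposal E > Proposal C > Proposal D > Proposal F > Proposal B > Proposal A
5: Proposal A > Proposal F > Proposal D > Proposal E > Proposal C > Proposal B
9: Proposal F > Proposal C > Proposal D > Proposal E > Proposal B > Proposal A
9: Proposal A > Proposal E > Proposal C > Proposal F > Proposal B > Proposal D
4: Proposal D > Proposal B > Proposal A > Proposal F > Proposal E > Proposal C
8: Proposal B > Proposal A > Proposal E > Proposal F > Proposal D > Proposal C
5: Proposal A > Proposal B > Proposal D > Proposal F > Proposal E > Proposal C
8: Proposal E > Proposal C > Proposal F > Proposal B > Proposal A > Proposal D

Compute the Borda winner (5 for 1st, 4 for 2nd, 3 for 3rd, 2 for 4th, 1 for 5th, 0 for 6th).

Proposal E

Proposal A: 9×0 + 5×5 + 9×0 + 9×5 + 4×3 + 8×4 + 5×5 + 8×1 = 147
Proposal B: 9×1 + 5×0 + 9×1 + 9×1 + 4×4 + 8×5 + 5×4 + 8×2 = 119
Proposal C: 9×4 + 5×1 + 9×4 + 9×3 + 4×0 + 8×0 + 5×0 + 8×4 = 136
Proposal D: 9×3 + 5×3 + 9×3 + 9×0 + 4×5 + 8×1 + 5×3 + 8×0 = 112
Proposal E: 9×5 + 5×2 + 9×2 + 9×4 + 4×1 + 8×3 + 5×1 + 8×5 = 182
Proposal F: 9×2 + 5×4 + 9×5 + 9×2 + 4×2 + 8×2 + 5×2 + 8×3 = 159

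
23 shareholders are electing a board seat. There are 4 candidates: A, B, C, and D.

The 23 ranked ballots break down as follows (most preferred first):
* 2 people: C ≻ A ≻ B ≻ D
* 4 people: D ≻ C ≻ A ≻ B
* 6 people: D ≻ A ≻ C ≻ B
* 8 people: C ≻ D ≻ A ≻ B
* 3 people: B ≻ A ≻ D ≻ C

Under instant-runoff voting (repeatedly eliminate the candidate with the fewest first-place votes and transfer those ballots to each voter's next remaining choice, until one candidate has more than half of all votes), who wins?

D

Round 1: A 0, B 3, C 10, D 10. A eliminated.
Round 2: B 3, C 10, D 10. B eliminated.
Round 3: C 10, D 13. D has a majority (≥12).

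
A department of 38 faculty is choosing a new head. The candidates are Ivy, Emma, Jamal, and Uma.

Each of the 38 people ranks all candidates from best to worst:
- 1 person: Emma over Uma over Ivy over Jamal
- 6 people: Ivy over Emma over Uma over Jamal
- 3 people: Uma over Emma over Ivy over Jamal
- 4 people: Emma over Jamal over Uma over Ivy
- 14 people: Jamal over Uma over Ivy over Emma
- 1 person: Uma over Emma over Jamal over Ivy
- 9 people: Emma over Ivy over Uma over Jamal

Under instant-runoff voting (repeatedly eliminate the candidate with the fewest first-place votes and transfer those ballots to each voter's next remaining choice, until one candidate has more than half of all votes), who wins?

Emma

Round 1: Ivy 6, Emma 14, Jamal 14, Uma 4. Uma eliminated.
Round 2: Ivy 6, Emma 18, Jamal 14. Ivy eliminated.
Round 3: Emma 24, Jamal 14. Emma has a majority (≥20).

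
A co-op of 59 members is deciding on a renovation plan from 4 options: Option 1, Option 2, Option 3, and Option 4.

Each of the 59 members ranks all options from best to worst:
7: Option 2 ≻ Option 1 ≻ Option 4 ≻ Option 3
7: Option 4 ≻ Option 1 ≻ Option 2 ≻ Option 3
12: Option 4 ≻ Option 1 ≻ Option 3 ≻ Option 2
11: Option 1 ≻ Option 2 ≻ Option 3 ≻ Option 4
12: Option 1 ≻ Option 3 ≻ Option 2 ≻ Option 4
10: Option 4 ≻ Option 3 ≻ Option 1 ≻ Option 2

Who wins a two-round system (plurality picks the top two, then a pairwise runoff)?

Option 1

Round 1 first-place votes: Option 1 23, Option 2 7, Option 3 0, Option 4 29. Option 4 and Option 1 advance.
Runoff: Option 4 is ranked above Option 1 on 29 ballots, Option 1 above Option 4 on 30.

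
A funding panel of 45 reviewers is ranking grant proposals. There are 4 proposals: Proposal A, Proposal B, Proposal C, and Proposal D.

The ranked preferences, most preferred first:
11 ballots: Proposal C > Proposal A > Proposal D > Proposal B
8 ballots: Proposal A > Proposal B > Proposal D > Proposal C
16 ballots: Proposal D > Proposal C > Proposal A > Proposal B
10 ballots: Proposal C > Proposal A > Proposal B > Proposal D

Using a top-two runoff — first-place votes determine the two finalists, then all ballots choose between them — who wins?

Round 1 first-place votes: Proposal A 8, Proposal B 0, Proposal C 21, Proposal D 16. Proposal C and Proposal D advance.
Runoff: Proposal C is ranked above Proposal D on 21 ballots, Proposal D above Proposal C on 24.

Proposal D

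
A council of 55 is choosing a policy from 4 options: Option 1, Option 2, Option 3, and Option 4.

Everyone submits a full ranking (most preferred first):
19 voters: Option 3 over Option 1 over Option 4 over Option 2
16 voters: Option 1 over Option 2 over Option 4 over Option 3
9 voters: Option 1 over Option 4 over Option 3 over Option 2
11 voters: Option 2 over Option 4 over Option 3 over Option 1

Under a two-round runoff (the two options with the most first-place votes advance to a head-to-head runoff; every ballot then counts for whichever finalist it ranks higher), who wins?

Option 3

Round 1 first-place votes: Option 1 25, Option 2 11, Option 3 19, Option 4 0. Option 1 and Option 3 advance.
Runoff: Option 1 is ranked above Option 3 on 25 ballots, Option 3 above Option 1 on 30.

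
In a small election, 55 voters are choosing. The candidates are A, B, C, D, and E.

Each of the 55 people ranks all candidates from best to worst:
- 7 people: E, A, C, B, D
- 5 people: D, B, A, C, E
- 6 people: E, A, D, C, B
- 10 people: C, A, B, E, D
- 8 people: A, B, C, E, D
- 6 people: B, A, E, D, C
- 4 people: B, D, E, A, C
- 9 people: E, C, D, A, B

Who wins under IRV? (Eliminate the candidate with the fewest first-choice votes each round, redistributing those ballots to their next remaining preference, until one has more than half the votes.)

B

Round 1: A 8, B 10, C 10, D 5, E 22. D eliminated.
Round 2: A 8, B 15, C 10, E 22. A eliminated.
Round 3: B 23, C 10, E 22. C eliminated.
Round 4: B 33, E 22. B has a majority (≥28).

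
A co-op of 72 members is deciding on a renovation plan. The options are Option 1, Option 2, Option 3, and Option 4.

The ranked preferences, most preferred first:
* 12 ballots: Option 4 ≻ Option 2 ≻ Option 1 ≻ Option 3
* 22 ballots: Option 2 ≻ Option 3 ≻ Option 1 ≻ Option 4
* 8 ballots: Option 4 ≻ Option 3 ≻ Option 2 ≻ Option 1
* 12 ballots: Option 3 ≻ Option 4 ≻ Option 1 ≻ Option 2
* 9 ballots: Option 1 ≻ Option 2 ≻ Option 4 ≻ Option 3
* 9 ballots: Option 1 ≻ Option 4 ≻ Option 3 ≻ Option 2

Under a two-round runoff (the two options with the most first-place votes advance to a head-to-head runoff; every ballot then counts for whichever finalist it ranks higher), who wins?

Option 4

Round 1 first-place votes: Option 1 18, Option 2 22, Option 3 12, Option 4 20. Option 2 and Option 4 advance.
Runoff: Option 2 is ranked above Option 4 on 31 ballots, Option 4 above Option 2 on 41.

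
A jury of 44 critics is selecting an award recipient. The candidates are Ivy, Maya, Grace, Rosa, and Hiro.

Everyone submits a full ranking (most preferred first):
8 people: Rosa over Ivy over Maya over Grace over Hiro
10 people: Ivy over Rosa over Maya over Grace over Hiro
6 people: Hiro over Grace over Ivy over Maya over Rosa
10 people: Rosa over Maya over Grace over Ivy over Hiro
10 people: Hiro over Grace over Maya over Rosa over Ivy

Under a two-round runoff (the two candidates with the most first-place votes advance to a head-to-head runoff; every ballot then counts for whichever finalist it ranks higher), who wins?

Round 1 first-place votes: Ivy 10, Maya 0, Grace 0, Rosa 18, Hiro 16. Rosa and Hiro advance.
Runoff: Rosa is ranked above Hiro on 28 ballots, Hiro above Rosa on 16.

Rosa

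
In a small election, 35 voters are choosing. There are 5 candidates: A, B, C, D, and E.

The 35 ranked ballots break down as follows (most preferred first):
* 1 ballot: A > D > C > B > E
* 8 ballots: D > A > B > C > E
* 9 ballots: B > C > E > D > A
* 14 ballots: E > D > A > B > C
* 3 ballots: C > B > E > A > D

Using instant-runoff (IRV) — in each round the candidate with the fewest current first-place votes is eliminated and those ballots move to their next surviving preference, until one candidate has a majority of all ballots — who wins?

Round 1: A 1, B 9, C 3, D 8, E 14. A eliminated.
Round 2: B 9, C 3, D 9, E 14. C eliminated.
Round 3: B 12, D 9, E 14. D eliminated.
Round 4: B 21, E 14. B has a majority (≥18).

B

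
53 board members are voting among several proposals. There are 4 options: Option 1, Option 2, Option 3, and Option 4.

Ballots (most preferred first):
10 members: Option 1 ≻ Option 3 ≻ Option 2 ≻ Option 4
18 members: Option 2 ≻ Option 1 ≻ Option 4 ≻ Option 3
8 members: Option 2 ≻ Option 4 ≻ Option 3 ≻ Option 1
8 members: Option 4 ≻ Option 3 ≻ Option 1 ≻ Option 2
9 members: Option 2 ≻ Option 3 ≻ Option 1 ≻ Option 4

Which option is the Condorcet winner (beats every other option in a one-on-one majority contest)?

Option 2

Option 2 vs Option 1: 35–18
Option 2 vs Option 3: 35–18
Option 2 vs Option 4: 45–8
Option 2 beats every other option.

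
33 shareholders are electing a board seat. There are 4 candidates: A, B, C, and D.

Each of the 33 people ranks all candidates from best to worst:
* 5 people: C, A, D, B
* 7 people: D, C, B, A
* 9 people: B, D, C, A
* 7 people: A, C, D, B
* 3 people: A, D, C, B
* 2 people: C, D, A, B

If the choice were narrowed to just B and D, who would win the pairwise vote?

D

B is ranked above D on 9 ballots; D above B on 24.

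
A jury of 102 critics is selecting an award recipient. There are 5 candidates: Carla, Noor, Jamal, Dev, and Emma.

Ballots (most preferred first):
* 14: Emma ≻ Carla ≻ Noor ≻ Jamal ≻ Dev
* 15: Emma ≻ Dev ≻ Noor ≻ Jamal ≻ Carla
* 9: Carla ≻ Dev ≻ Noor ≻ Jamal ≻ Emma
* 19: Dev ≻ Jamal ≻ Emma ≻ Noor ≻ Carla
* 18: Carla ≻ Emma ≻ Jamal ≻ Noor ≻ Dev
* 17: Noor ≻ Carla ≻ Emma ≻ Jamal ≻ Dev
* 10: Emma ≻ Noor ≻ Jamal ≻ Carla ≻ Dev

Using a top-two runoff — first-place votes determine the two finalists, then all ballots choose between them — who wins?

Emma

Round 1 first-place votes: Carla 27, Noor 17, Jamal 0, Dev 19, Emma 39. Emma and Carla advance.
Runoff: Emma is ranked above Carla on 58 ballots, Carla above Emma on 44.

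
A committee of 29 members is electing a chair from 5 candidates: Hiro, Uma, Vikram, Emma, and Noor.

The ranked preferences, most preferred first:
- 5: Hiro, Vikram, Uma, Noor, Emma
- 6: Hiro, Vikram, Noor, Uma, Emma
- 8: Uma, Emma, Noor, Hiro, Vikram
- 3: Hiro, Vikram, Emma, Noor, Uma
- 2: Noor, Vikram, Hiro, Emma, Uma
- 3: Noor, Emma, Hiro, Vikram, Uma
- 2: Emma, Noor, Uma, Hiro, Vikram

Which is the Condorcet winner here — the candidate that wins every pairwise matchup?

Noor vs Hiro: 15–14
Noor vs Uma: 16–13
Noor vs Vikram: 15–14
Noor vs Emma: 16–13
Noor beats every other candidate.

Noor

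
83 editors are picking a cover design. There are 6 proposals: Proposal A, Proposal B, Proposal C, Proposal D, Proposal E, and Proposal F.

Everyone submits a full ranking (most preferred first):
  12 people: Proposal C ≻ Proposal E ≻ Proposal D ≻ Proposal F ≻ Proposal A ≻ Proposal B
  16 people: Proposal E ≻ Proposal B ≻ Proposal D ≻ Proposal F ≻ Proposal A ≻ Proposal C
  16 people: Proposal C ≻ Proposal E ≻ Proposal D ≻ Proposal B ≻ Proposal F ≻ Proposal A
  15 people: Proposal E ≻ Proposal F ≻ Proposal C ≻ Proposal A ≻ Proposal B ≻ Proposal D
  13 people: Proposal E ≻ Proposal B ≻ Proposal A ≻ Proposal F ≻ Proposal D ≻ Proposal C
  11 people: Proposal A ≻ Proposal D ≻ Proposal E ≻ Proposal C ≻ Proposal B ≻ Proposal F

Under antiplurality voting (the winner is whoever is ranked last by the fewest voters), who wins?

Proposal E

Last-place votes: Proposal A 16, Proposal B 12, Proposal C 29, Proposal D 15, Proposal E 0, Proposal F 11.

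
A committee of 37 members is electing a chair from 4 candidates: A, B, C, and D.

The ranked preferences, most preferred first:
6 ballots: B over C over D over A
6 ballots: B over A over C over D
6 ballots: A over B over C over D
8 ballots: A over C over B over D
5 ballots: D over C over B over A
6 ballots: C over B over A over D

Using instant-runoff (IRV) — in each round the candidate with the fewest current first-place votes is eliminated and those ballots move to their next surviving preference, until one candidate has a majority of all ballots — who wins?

B

Round 1: A 14, B 12, C 6, D 5. D eliminated.
Round 2: A 14, B 12, C 11. C eliminated.
Round 3: A 14, B 23. B has a majority (≥19).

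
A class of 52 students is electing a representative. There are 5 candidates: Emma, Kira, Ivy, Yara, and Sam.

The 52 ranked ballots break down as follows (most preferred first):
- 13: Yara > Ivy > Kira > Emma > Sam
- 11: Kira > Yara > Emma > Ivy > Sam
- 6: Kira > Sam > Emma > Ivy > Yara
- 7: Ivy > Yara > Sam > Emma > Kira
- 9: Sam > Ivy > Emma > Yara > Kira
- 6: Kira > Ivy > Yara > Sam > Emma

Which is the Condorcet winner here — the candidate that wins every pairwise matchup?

Ivy vs Emma: 35–17
Ivy vs Kira: 29–23
Ivy vs Yara: 28–24
Ivy vs Sam: 37–15
Ivy beats every other candidate.

Ivy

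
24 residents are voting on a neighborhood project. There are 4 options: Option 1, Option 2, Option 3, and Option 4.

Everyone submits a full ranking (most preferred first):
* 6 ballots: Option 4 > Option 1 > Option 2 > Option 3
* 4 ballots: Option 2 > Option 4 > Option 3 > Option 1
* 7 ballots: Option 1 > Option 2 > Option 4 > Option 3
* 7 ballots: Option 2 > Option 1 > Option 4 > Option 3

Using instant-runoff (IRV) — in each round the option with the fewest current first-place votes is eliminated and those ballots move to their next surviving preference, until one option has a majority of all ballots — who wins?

Option 1

Round 1: Option 1 7, Option 2 11, Option 3 0, Option 4 6. Option 3 eliminated.
Round 2: Option 1 7, Option 2 11, Option 4 6. Option 4 eliminated.
Round 3: Option 1 13, Option 2 11. Option 1 has a majority (≥13).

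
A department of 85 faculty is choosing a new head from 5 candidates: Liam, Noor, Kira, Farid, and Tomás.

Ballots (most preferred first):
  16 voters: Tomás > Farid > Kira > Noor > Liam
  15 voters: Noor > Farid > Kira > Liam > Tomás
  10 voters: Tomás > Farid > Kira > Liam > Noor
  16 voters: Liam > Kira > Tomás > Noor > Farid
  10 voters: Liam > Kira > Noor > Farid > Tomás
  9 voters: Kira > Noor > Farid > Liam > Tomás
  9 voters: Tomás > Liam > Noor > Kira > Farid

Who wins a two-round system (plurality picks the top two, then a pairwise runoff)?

Round 1 first-place votes: Liam 26, Noor 15, Kira 9, Farid 0, Tomás 35. Tomás and Liam advance.
Runoff: Tomás is ranked above Liam on 35 ballots, Liam above Tomás on 50.

Liam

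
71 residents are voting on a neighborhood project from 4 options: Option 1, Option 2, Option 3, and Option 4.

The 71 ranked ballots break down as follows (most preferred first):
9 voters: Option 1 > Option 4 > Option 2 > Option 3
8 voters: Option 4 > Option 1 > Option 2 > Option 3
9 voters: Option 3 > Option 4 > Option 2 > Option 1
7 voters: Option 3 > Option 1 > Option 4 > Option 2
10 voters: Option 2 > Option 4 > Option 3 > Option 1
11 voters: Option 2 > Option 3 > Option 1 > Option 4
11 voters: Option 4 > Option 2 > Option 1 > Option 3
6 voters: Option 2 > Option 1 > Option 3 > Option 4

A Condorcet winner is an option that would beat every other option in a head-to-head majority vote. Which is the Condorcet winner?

Option 4

Option 4 vs Option 1: 38–33
Option 4 vs Option 2: 44–27
Option 4 vs Option 3: 38–33
Option 4 beats every other option.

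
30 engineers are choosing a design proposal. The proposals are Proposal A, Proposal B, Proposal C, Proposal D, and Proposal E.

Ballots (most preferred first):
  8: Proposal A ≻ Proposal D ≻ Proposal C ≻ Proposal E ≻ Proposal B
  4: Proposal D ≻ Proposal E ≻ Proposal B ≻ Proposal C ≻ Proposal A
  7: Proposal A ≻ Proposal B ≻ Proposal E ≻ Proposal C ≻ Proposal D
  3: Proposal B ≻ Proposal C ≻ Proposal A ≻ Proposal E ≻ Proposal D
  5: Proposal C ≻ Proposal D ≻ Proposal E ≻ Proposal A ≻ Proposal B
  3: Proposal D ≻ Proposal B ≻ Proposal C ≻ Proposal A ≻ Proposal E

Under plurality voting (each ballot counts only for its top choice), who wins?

Proposal A

First-place votes: Proposal A 15, Proposal B 3, Proposal C 5, Proposal D 7, Proposal E 0.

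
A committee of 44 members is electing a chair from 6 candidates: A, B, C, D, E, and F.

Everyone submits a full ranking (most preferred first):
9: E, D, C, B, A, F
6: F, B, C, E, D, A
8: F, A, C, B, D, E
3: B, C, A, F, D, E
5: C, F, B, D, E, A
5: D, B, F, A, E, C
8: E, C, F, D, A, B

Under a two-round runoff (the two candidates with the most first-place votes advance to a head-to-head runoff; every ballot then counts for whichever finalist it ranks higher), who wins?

F

Round 1 first-place votes: A 0, B 3, C 5, D 5, E 17, F 14. E and F advance.
Runoff: E is ranked above F on 17 ballots, F above E on 27.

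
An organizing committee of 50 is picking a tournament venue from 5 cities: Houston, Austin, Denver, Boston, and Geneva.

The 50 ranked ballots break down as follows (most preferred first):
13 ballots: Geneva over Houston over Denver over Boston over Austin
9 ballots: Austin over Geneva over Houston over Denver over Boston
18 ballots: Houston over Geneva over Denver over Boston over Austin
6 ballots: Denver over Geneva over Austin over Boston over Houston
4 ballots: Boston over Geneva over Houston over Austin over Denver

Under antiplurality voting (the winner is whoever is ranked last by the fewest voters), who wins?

Last-place votes: Houston 6, Austin 31, Denver 4, Boston 9, Geneva 0.

Geneva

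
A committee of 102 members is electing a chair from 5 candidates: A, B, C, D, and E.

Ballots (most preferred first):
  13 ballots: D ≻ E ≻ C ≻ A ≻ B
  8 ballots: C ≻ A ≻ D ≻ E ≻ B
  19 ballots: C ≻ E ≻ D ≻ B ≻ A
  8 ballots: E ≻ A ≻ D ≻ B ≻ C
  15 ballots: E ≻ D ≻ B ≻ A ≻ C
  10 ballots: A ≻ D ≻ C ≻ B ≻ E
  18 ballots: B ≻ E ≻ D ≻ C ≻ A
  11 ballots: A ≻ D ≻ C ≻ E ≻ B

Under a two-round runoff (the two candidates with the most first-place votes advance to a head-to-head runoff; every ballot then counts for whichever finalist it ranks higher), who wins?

E

Round 1 first-place votes: A 21, B 18, C 27, D 13, E 23. C and E advance.
Runoff: C is ranked above E on 48 ballots, E above C on 54.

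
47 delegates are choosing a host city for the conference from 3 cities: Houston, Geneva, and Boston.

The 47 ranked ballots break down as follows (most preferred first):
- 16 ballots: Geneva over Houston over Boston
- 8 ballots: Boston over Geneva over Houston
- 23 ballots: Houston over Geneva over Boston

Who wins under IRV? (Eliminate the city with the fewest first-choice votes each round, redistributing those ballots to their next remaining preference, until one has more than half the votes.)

Geneva

Round 1: Houston 23, Geneva 16, Boston 8. Boston eliminated.
Round 2: Houston 23, Geneva 24. Geneva has a majority (≥24).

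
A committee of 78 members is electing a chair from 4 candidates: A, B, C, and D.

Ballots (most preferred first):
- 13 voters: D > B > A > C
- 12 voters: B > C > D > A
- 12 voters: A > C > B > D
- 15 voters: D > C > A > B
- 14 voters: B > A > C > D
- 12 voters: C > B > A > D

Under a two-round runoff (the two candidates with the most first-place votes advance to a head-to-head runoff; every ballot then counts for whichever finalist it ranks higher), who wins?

B

Round 1 first-place votes: A 12, B 26, C 12, D 28. D and B advance.
Runoff: D is ranked above B on 28 ballots, B above D on 50.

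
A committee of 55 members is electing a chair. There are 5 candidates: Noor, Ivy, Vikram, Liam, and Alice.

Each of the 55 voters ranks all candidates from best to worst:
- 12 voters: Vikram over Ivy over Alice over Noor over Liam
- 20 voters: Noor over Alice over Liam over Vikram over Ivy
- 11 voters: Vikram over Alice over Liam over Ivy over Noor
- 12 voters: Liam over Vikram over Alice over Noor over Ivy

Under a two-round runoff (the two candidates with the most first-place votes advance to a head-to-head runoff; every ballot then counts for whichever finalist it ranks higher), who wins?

Round 1 first-place votes: Noor 20, Ivy 0, Vikram 23, Liam 12, Alice 0. Vikram and Noor advance.
Runoff: Vikram is ranked above Noor on 35 ballots, Noor above Vikram on 20.

Vikram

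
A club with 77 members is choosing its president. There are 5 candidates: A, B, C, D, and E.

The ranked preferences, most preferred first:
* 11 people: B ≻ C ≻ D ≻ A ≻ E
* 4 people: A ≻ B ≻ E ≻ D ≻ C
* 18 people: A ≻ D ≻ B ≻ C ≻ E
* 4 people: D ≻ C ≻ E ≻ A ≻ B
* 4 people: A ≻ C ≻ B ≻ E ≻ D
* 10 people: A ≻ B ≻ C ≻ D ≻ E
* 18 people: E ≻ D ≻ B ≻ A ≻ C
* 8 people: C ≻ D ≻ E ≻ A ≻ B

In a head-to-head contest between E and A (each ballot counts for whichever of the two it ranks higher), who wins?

E is ranked above A on 30 ballots; A above E on 47.

A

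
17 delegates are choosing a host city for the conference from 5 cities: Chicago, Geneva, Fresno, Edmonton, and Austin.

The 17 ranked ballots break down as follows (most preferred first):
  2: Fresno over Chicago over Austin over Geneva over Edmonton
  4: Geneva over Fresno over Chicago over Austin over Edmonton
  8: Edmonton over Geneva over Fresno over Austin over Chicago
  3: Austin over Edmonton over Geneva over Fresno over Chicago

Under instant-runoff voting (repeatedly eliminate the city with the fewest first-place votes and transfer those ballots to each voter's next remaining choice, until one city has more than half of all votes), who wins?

Austin

Round 1: Chicago 0, Geneva 4, Fresno 2, Edmonton 8, Austin 3. Chicago eliminated.
Round 2: Geneva 4, Fresno 2, Edmonton 8, Austin 3. Fresno eliminated.
Round 3: Geneva 4, Edmonton 8, Austin 5. Geneva eliminated.
Round 4: Edmonton 8, Austin 9. Austin has a majority (≥9).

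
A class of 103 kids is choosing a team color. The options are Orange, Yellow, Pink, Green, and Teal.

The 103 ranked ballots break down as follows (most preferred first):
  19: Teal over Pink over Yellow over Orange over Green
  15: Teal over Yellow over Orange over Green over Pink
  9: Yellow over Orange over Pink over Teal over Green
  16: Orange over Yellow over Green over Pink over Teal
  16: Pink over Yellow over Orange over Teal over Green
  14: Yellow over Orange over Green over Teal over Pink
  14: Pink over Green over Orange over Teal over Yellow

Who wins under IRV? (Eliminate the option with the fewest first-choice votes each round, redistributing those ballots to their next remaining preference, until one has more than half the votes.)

Round 1: Orange 16, Yellow 23, Pink 30, Green 0, Teal 34. Green eliminated.
Round 2: Orange 16, Yellow 23, Pink 30, Teal 34. Orange eliminated.
Round 3: Yellow 39, Pink 30, Teal 34. Pink eliminated.
Round 4: Yellow 55, Teal 48. Yellow has a majority (≥52).

Yellow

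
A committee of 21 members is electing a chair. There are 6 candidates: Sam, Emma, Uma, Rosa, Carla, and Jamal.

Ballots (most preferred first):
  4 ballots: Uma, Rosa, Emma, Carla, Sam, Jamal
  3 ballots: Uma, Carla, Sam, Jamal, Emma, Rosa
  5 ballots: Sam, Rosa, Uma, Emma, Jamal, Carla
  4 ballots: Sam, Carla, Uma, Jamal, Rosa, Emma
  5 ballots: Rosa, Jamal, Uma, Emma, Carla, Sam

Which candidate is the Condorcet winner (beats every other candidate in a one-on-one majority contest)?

Uma vs Sam: 12–9
Uma vs Emma: 21–0
Uma vs Rosa: 11–10
Uma vs Carla: 17–4
Uma vs Jamal: 16–5
Uma beats every other candidate.

Uma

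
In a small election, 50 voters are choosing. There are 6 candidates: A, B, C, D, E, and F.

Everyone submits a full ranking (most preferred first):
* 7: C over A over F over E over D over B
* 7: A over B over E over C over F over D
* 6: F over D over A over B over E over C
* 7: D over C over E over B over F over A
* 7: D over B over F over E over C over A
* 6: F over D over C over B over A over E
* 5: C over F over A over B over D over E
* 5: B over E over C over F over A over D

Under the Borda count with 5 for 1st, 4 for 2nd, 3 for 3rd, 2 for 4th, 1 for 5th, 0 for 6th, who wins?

F

A: 7×4 + 7×5 + 6×3 + 7×0 + 7×0 + 6×1 + 5×3 + 5×1 = 107
B: 7×0 + 7×4 + 6×2 + 7×2 + 7×4 + 6×2 + 5×2 + 5×5 = 129
C: 7×5 + 7×2 + 6×0 + 7×4 + 7×1 + 6×3 + 5×5 + 5×3 = 142
D: 7×1 + 7×0 + 6×4 + 7×5 + 7×5 + 6×4 + 5×1 + 5×0 = 130
E: 7×2 + 7×3 + 6×1 + 7×3 + 7×2 + 6×0 + 5×0 + 5×4 = 96
F: 7×3 + 7×1 + 6×5 + 7×1 + 7×3 + 6×5 + 5×4 + 5×2 = 146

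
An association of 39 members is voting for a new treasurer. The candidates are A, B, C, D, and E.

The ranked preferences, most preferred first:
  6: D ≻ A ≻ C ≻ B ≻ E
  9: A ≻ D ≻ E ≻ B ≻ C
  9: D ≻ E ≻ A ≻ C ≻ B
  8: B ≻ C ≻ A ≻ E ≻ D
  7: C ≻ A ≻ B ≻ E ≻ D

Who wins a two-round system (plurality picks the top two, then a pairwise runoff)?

Round 1 first-place votes: A 9, B 8, C 7, D 15, E 0. D and A advance.
Runoff: D is ranked above A on 15 ballots, A above D on 24.

A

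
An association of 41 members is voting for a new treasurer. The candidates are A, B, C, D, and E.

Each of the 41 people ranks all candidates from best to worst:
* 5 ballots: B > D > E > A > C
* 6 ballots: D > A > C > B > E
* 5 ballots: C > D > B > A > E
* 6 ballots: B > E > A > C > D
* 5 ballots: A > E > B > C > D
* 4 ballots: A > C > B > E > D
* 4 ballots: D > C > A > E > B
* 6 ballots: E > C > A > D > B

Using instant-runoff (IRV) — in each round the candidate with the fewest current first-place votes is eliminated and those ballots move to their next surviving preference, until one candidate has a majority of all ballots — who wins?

Round 1: A 9, B 11, C 5, D 10, E 6. C eliminated.
Round 2: A 9, B 11, D 15, E 6. E eliminated.
Round 3: A 15, B 11, D 15. B eliminated.
Round 4: A 21, D 20. A has a majority (≥21).

A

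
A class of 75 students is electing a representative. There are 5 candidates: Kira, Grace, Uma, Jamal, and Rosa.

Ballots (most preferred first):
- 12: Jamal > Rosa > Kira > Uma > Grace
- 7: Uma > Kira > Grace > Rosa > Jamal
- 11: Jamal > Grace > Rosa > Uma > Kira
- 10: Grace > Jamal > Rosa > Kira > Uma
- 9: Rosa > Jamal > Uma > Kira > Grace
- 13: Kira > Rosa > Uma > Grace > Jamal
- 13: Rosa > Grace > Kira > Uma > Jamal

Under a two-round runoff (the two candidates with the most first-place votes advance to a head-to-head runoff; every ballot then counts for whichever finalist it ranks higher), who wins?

Round 1 first-place votes: Kira 13, Grace 10, Uma 7, Jamal 23, Rosa 22. Jamal and Rosa advance.
Runoff: Jamal is ranked above Rosa on 33 ballots, Rosa above Jamal on 42.

Rosa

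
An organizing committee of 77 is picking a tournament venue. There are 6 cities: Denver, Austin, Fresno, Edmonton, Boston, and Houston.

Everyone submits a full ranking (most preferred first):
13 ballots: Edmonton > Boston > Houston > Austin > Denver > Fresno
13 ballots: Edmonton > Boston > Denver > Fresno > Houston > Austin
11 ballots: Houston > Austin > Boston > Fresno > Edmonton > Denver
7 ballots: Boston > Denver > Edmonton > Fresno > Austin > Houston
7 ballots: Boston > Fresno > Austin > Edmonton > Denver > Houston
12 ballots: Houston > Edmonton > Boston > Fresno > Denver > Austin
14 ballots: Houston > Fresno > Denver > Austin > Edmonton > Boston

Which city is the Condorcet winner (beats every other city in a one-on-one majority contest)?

Edmonton

Edmonton vs Denver: 56–21
Edmonton vs Austin: 45–32
Edmonton vs Fresno: 45–32
Edmonton vs Boston: 52–25
Edmonton vs Houston: 40–37
Edmonton beats every other city.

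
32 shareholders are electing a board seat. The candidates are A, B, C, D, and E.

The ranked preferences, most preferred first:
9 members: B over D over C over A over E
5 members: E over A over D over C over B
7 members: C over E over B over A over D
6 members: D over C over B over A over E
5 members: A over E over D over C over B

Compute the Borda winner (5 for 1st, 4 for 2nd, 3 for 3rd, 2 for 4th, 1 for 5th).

A: 9×2 + 5×4 + 7×2 + 6×2 + 5×5 = 89
B: 9×5 + 5×1 + 7×3 + 6×3 + 5×1 = 94
C: 9×3 + 5×2 + 7×5 + 6×4 + 5×2 = 106
D: 9×4 + 5×3 + 7×1 + 6×5 + 5×3 = 103
E: 9×1 + 5×5 + 7×4 + 6×1 + 5×4 = 88

C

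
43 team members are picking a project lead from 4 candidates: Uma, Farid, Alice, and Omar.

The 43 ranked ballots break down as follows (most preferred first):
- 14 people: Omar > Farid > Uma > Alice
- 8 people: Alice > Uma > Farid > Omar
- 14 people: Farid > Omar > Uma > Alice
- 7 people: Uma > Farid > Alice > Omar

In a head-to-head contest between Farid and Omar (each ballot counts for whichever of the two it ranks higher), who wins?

Farid

Farid is ranked above Omar on 29 ballots; Omar above Farid on 14.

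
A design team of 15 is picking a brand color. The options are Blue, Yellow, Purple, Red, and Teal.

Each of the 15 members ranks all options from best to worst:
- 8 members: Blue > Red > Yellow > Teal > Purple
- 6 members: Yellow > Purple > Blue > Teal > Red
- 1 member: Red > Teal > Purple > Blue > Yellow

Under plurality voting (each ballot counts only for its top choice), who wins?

Blue

First-place votes: Blue 8, Yellow 6, Purple 0, Red 1, Teal 0.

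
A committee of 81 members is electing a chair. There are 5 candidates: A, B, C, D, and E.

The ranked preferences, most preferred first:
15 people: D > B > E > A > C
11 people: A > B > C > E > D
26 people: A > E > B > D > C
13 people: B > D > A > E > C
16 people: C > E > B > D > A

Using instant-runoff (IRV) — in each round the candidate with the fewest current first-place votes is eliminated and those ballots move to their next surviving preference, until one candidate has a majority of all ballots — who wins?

Round 1: A 37, B 13, C 16, D 15, E 0. E eliminated.
Round 2: A 37, B 13, C 16, D 15. B eliminated.
Round 3: A 37, C 16, D 28. C eliminated.
Round 4: A 37, D 44. D has a majority (≥41).

D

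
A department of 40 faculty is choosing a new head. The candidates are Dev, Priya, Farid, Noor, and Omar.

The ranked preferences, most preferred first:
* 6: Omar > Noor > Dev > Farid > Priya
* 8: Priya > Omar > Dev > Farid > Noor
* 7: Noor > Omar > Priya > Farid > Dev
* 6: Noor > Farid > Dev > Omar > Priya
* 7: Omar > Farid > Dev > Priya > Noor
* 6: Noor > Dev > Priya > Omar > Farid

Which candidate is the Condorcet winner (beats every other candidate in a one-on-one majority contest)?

Omar

Omar vs Dev: 28–12
Omar vs Priya: 26–14
Omar vs Farid: 34–6
Omar vs Noor: 21–19
Omar beats every other candidate.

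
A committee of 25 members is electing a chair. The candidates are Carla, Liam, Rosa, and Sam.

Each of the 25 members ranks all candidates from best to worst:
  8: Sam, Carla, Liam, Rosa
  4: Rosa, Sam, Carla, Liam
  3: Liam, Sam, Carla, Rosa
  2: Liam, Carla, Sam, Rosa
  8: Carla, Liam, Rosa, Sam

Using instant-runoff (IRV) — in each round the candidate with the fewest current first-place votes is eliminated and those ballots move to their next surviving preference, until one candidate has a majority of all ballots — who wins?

Sam

Round 1: Carla 8, Liam 5, Rosa 4, Sam 8. Rosa eliminated.
Round 2: Carla 8, Liam 5, Sam 12. Liam eliminated.
Round 3: Carla 10, Sam 15. Sam has a majority (≥13).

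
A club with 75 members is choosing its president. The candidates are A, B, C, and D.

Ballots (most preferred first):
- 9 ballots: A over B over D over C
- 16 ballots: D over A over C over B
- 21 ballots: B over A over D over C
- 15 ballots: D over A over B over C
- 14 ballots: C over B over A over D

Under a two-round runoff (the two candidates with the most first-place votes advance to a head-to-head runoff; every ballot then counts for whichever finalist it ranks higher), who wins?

B

Round 1 first-place votes: A 9, B 21, C 14, D 31. D and B advance.
Runoff: D is ranked above B on 31 ballots, B above D on 44.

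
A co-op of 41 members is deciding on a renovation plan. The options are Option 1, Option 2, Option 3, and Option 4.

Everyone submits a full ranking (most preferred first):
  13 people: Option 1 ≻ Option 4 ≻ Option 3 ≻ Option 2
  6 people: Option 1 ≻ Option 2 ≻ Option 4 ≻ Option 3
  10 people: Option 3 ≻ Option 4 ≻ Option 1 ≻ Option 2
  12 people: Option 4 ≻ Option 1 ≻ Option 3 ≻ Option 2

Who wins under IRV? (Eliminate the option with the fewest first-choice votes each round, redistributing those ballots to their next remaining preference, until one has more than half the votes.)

Round 1: Option 1 19, Option 2 0, Option 3 10, Option 4 12. Option 2 eliminated.
Round 2: Option 1 19, Option 3 10, Option 4 12. Option 3 eliminated.
Round 3: Option 1 19, Option 4 22. Option 4 has a majority (≥21).

Option 4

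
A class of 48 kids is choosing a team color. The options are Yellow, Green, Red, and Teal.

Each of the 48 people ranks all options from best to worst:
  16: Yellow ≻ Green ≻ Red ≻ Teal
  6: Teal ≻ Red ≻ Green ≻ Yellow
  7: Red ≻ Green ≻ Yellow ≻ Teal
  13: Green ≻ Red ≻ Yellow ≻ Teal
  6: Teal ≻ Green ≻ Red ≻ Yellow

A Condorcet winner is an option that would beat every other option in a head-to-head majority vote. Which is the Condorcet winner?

Green

Green vs Yellow: 32–16
Green vs Red: 35–13
Green vs Teal: 36–12
Green beats every other option.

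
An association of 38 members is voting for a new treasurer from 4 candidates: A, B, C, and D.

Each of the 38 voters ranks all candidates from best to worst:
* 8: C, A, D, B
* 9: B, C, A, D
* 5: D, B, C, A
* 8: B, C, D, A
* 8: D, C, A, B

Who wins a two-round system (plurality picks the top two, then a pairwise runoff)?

D

Round 1 first-place votes: A 0, B 17, C 8, D 13. B and D advance.
Runoff: B is ranked above D on 17 ballots, D above B on 21.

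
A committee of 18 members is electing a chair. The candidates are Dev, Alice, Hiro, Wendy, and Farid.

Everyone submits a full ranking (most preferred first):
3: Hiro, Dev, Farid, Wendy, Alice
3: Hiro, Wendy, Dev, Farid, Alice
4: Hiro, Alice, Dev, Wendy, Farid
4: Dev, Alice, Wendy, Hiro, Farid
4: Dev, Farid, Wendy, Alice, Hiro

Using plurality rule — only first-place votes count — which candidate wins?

First-place votes: Dev 8, Alice 0, Hiro 10, Wendy 0, Farid 0.

Hiro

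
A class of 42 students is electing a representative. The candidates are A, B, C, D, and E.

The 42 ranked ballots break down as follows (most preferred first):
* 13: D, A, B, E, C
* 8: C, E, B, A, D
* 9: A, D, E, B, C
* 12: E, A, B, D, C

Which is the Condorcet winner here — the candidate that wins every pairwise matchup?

A vs B: 34–8
A vs C: 34–8
A vs D: 29–13
A vs E: 22–20
A beats every other candidate.

A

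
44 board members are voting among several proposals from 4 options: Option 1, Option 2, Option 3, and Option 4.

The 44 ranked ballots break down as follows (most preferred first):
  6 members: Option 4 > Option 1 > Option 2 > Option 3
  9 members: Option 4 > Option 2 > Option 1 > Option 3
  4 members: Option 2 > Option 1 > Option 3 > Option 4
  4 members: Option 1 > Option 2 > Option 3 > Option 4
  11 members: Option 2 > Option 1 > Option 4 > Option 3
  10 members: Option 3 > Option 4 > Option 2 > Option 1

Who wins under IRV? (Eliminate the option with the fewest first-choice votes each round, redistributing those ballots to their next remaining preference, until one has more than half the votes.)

Option 4

Round 1: Option 1 4, Option 2 15, Option 3 10, Option 4 15. Option 1 eliminated.
Round 2: Option 2 19, Option 3 10, Option 4 15. Option 3 eliminated.
Round 3: Option 2 19, Option 4 25. Option 4 has a majority (≥23).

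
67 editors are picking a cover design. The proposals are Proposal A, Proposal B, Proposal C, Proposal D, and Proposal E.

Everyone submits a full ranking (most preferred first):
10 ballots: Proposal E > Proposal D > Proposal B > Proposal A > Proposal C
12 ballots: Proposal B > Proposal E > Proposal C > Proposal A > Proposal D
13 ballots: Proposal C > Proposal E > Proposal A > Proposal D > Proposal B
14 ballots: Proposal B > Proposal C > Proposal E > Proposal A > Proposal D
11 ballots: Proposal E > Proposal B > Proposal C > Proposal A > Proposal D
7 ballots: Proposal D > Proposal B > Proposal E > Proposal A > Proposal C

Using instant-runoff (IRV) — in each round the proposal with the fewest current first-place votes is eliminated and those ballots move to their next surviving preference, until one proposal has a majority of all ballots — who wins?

Round 1: Proposal A 0, Proposal B 26, Proposal C 13, Proposal D 7, Proposal E 21. Proposal A eliminated.
Round 2: Proposal B 26, Proposal C 13, Proposal D 7, Proposal E 21. Proposal D eliminated.
Round 3: Proposal B 33, Proposal C 13, Proposal E 21. Proposal C eliminated.
Round 4: Proposal B 33, Proposal E 34. Proposal E has a majority (≥34).

Proposal E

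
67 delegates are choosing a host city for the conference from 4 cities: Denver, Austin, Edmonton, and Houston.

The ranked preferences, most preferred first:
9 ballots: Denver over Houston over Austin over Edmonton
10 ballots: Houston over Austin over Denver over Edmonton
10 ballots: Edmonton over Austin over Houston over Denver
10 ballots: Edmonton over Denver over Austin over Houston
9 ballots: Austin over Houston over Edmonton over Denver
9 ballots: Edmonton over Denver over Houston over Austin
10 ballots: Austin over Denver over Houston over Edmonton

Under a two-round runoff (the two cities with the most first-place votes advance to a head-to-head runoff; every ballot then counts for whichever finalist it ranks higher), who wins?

Austin

Round 1 first-place votes: Denver 9, Austin 19, Edmonton 29, Houston 10. Edmonton and Austin advance.
Runoff: Edmonton is ranked above Austin on 29 ballots, Austin above Edmonton on 38.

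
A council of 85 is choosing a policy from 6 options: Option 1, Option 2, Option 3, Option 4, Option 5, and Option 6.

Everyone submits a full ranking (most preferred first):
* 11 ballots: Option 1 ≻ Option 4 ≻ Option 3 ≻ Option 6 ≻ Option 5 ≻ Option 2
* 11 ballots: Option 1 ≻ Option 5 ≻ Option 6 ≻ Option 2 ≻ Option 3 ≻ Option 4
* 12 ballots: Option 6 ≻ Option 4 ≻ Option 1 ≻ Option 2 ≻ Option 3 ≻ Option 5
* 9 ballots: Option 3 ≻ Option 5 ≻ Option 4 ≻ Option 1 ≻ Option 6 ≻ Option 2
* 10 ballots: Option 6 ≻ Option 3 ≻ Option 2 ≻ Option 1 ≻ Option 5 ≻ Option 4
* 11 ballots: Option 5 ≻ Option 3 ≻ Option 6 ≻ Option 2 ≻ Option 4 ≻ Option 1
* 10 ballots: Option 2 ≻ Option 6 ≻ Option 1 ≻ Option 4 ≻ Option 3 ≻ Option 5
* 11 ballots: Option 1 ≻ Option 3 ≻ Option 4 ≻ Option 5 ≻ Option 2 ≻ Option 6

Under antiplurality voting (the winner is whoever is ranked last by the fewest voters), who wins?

Last-place votes: Option 1 11, Option 2 20, Option 3 0, Option 4 21, Option 5 22, Option 6 11.

Option 3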